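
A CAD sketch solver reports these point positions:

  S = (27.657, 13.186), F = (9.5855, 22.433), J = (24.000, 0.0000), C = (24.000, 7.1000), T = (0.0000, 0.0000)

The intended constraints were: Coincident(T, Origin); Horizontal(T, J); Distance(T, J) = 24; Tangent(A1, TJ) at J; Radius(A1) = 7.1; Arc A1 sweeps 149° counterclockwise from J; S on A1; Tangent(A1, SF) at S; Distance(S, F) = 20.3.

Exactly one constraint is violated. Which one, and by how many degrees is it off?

Tangent(A1, SF) at S — off by 3.90°.

T = (0.00, 0.00) ✓; T.y = 0.00, J.y = 0.00 ✓; |TJ| = 24.00 ✓; ∠(CJ, JT) = 90.00° ✓; |CJ| = 7.100 ✓; bearing(C→S) − bearing(C→J) = 149.0° ✓; |CS| = 7.100 ✓; ∠(CS, SF) = 86.10° ✗; |SF| = 20.30 ✓.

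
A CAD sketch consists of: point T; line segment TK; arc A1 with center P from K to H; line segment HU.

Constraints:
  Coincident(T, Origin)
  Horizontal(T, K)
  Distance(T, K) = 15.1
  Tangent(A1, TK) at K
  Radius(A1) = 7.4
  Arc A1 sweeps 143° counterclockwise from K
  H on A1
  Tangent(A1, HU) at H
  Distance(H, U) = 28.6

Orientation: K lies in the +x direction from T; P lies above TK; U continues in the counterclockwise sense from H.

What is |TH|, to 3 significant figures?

23.7

T is at the origin; T and K share the same y with |TK| = 15.1 and K on the +x side, so K = (15.1, 0.00). Since A1 is tangent to TK there, PK ⟂ TK, so P = K + (0, 7.4) = (15.1, 7.40). On A1, K sits at bearing -90° from P; a 143° counterclockwise sweep puts H at bearing 53°, so H = P + 7.4·(cos 53°, sin 53°) = (19.6, 13.3). Then |TH| = |H − T| = 23.7.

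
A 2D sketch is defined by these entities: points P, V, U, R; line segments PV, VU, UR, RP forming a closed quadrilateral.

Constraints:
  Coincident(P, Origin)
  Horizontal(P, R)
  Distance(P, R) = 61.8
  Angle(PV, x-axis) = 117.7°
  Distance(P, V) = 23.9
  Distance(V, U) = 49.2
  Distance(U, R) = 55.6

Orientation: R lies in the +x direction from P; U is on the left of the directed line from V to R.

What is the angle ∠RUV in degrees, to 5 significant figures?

92.636°

P is at the origin; P and R share the same y with |PR| = 61.8 and R in +x, so R = (61.8, 0). PV runs at 117.7° with |PV| = 23.9, so V = (-11.110, 21.161). U is determined by |VU| = 49.2 and |UR| = 55.6 together: it lies at the intersection of circle(V, 49.2) and circle(R, 55.6). With |VR| = 75.918, the foot of the radical line on VR is 33.542 from V and the perpendicular offset is √(49.2² − 33.542²) = 35.994. Taking the left-of-VR solution: U = (31.136, 46.379).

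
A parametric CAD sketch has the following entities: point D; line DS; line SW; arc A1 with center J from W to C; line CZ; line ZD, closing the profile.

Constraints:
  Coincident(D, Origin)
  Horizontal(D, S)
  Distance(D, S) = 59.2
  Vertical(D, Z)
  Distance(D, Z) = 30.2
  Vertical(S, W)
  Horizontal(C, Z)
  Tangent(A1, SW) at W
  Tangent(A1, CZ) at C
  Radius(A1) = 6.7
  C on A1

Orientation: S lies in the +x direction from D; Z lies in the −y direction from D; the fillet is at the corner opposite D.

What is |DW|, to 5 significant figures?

63.694

The virtual corner opposite D is at (59.200, -30.200). The tangent condition forces JW to be normal to SW and A1 meets CZ tangentially, so JC is at right angles to CZ, with radius 6.7, so the center J sits 6.7 in from both sides at J = (52.500, -23.500). That places the tangent points at W = (59.200, -23.500) on SW and C = (52.500, -30.200) on CZ. Then |DW| = |W − D| = 63.694.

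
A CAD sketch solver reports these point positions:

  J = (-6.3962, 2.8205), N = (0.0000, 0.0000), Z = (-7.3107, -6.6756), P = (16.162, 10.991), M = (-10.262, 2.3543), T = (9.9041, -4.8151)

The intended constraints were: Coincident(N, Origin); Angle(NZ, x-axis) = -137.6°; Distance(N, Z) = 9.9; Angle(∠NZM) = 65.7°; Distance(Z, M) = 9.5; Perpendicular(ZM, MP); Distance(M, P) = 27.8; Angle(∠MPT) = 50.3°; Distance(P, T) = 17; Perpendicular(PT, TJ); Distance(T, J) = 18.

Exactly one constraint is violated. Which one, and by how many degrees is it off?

Perpendicular(PT, TJ) — off by 3.50°.

N = (0.00, 0.00) ✓; NZ at -137.6° ✓; |NZ| = 9.900 ✓; ∠NZM = 65.70° ✓; |ZM| = 9.500 ✓; ∠(ZM, MP) = 90.00° ✓; |MP| = 27.80 ✓; ∠MPT = 50.30° ✓; |PT| = 17.00 ✓; ∠(PT, TJ) = 93.50° ✗; |TJ| = 18.00 ✓.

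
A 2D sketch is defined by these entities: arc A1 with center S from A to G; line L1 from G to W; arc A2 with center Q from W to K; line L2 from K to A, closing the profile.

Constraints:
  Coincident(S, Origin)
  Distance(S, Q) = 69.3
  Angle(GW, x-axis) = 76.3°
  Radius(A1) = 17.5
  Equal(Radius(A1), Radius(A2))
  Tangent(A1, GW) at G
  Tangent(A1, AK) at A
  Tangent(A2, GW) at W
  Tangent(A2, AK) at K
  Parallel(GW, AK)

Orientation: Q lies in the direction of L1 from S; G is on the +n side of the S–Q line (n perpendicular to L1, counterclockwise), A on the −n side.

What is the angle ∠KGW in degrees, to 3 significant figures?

26.8°

The slot axis is L1's direction at 76.3°, so u = (cos 76.3°, sin 76.3°) = (0.237, 0.972) and n = (−sin 76.3°, cos 76.3°) = (-0.972, 0.237). S is at the origin and Q lies 69.3 along u from S, so Q = 69.3·u = (16.4, 67.3). Tangency of A1 to both parallel lines with radius 17.5 puts G and A at S ± 17.5·n: G = (-17.0, 4.14), A = (17.0, -4.14). Equal radii place W and K the same way about Q: W = Q + 17.5·n = (-0.589, 71.5), K = Q − 17.5·n = (33.4, 63.2). Then cos ∠KGW = GK·GW / (|GK||GW|), giving 26.8°.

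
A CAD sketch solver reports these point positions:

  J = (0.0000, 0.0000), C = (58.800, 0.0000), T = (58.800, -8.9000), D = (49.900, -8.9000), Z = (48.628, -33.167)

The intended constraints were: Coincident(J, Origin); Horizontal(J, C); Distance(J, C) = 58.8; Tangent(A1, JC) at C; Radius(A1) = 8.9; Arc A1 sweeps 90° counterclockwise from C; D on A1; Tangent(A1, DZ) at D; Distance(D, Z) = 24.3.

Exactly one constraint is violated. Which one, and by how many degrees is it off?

Tangent(A1, DZ) at D — off by 3.00°.

J = (0.00, 0.00) ✓; J.y = 0.00, C.y = 0.00 ✓; |JC| = 58.80 ✓; ∠(TC, CJ) = 90.00° ✓; |TC| = 8.900 ✓; bearing(T→D) − bearing(T→C) = 90.00° ✓; |TD| = 8.900 ✓; ∠(TD, DZ) = 93.00° ✗; |DZ| = 24.30 ✓.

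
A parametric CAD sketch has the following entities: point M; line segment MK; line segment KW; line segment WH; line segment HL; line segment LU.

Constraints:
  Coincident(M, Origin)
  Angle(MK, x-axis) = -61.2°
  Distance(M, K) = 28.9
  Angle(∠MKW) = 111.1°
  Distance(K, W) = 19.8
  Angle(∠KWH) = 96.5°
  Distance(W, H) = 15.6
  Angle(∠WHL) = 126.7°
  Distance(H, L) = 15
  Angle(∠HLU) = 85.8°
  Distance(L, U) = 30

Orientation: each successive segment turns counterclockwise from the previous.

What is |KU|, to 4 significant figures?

8.605

∠WHL = 126.7° gives HL at 144.5° from the x-axis; with |HL| = 15.0, L = (21.01, 1.635). ∠HLU = 85.8° gives LU at -121.3° from the x-axis; with |LU| = 30.0, U = (5.420, -24.00). Then |KU| = |U − K| = 8.605.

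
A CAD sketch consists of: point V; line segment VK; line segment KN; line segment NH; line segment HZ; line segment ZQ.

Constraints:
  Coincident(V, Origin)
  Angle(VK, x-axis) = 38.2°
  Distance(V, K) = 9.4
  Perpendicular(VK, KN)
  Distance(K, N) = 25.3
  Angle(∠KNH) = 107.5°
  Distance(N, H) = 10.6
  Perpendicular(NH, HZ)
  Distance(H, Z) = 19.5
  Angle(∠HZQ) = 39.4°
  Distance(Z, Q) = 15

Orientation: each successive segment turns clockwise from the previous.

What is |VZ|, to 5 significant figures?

11.875

V is at the origin; VK runs at 38.2° with length 9.4, so K = (7.3871, 5.8130). VK ⟂ KN, so KN runs at -51.800°; with |KN| = 25.3, N = (23.033, -14.069). ∠KNH = 107.5° gives NH at -124.30° from the x-axis; with |NH| = 10.6, H = (17.059, -22.826). The perpendicularity gives HZ at right angles to NH, so HZ runs at 145.70°; with |HZ| = 19.5, Z = (0.95049, -11.837). Then |VZ| = |Z − V| = 11.875.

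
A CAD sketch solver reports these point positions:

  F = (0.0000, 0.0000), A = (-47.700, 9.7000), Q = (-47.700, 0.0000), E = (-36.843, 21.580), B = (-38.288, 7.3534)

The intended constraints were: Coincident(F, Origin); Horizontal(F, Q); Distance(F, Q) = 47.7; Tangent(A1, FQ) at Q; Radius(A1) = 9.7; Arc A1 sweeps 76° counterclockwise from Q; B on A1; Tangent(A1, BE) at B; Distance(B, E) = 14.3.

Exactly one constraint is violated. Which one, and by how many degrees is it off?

Tangent(A1, BE) at B — off by 8.20°.

F = (0.00, 0.00) ✓; F.y = 0.00, Q.y = 0.00 ✓; |FQ| = 47.70 ✓; ∠(AQ, QF) = 90.00° ✓; |AQ| = 9.700 ✓; bearing(A→B) − bearing(A→Q) = 76.00° ✓; |AB| = 9.700 ✓; ∠(AB, BE) = 81.80° ✗; |BE| = 14.30 ✓.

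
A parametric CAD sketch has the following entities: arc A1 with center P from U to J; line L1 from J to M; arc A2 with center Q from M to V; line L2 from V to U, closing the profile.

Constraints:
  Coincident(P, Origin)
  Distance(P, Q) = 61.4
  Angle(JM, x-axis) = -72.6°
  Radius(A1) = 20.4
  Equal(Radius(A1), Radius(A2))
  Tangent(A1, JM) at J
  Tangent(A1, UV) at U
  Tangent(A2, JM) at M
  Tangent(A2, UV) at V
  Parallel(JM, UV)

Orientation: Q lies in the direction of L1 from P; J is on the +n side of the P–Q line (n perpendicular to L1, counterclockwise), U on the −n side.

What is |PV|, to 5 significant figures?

64.700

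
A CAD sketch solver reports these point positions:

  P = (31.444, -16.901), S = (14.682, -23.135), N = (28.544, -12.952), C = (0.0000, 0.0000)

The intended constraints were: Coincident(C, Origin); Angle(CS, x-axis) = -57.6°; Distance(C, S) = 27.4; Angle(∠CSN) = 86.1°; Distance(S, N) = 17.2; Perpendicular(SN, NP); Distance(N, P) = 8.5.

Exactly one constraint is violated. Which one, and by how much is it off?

Distance(N, P) = 8.5 — off by 3.60.

C = (0.00, 0.00) ✓; CS at -57.60° ✓; |CS| = 27.40 ✓; ∠CSN = 86.10° ✓; |SN| = 17.20 ✓; ∠(SN, NP) = 90.01° ✓; |NP| = 4.899 ✗.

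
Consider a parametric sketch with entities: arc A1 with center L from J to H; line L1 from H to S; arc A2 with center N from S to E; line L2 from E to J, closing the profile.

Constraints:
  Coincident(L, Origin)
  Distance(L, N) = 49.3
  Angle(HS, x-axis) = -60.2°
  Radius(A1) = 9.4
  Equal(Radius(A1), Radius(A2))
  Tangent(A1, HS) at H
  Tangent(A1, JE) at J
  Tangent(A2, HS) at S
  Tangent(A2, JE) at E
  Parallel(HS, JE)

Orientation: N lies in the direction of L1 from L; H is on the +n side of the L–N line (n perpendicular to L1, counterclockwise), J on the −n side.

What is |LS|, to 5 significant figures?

50.188

The slot axis is L1's direction at -60.2°, so u = (cos -60.2°, sin -60.2°) = (0.49697, -0.86777) and n = (−sin -60.2°, cos -60.2°) = (0.86777, 0.49697). L is at the origin and N lies 49.3 along u from L, so N = 49.3·u = (24.501, -42.781). Tangency of A1 to both parallel lines with radius 9.4 puts H and J at L ± 9.4·n: H = (8.1570, 4.6716), J = (-8.1570, -4.6716). Equal radii place S and E the same way about N: S = N + 9.4·n = (32.658, -38.109), E = N − 9.4·n = (16.344, -47.452). Then |LS| = |S − L| = 50.188.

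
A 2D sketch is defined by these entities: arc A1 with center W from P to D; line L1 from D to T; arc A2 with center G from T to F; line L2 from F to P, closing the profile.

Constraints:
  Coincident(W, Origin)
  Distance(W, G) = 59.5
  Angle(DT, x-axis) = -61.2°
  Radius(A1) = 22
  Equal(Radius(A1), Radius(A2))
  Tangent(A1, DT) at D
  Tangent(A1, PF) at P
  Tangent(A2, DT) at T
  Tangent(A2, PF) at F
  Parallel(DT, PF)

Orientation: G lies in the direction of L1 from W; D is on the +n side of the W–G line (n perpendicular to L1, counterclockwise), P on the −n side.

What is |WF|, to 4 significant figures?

63.44

The slot axis is L1's direction at -61.2°, so u = (cos -61.2°, sin -61.2°) = (0.4818, -0.8763) and n = (−sin -61.2°, cos -61.2°) = (0.8763, 0.4818). W is at the origin and G lies 59.5 along u from W, so G = 59.5·u = (28.66, -52.14). Tangency of A1 to both parallel lines with radius 22.0 puts D and P at W ± 22.0·n: D = (19.28, 10.60), P = (-19.28, -10.60). Equal radii place T and F the same way about G: T = G + 22.0·n = (47.94, -41.54), F = G − 22.0·n = (9.386, -62.74). Then |WF| = |F − W| = 63.44.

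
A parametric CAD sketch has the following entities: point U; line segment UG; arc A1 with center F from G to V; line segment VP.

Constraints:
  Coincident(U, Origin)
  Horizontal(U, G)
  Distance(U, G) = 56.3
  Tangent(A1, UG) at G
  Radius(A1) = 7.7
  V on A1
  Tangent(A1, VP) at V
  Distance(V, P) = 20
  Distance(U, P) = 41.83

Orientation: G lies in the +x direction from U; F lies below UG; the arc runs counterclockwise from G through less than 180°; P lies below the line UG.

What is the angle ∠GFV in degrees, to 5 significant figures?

50.527°

U is at the origin; UG is horizontal with |UG| = 56.3 and G on the +x side, so G = (56.300, 0.0000). Since A1 is tangent to UG there, FG ⟂ UG, so F = G + (0, -7.7) = (56.300, -7.7000). Since FV ⟂ VP (tangency), |FP| = √(7.7² + 20.0²) = 21.431 regardless of where V sits on A1. So P lies on both circle(U, 41.83) and circle(F, 21.431); the below-UG intersection is P = (37.642, -18.244). V is the foot of the tangent from P: V = (50.356, -2.8050).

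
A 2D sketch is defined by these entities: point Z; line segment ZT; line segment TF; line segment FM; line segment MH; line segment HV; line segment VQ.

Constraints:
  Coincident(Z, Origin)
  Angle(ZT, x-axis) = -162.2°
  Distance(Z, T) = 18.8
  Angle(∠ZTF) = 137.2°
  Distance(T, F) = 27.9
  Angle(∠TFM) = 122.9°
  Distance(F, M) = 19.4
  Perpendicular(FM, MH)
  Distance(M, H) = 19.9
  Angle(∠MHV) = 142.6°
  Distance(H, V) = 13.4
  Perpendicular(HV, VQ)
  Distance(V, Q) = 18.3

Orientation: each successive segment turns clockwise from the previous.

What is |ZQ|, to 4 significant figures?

24.12

Z is at the origin; ZT runs at -162.2° with length 18.8, so T = (-17.90, -5.747). ∠ZTF = 137.2° gives TF at 155.0° from the x-axis; with |TF| = 27.9, F = (-43.19, 6.044). ∠TFM = 122.9° gives FM at 97.90° from the x-axis; with |FM| = 19.4, M = (-45.85, 25.26). The perpendicularity gives MH at right angles to FM, so MH runs at 7.900°; with |MH| = 19.9, H = (-26.14, 28.00). ∠MHV = 142.6° gives HV at -29.50° from the x-axis; with |HV| = 13.4, V = (-14.48, 21.40). The perpendicularity gives VQ at right angles to HV, so VQ runs at -119.5°; with |VQ| = 18.3, Q = (-23.49, 5.469). Then |ZQ| = |Q − Z| = 24.12.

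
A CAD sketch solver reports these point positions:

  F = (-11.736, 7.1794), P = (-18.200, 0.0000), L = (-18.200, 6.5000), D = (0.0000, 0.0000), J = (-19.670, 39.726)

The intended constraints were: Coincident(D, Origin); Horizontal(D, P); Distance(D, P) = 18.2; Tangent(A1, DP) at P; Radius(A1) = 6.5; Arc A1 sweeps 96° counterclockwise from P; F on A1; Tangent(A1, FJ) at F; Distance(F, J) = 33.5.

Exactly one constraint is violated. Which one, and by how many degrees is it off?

Tangent(A1, FJ) at F — off by 7.70°.

D = (0.00, 0.00) ✓; D.y = 0.00, P.y = 0.00 ✓; |DP| = 18.20 ✓; ∠(LP, PD) = 90.00° ✓; |LP| = 6.500 ✓; bearing(L→F) − bearing(L→P) = 96.00° ✓; |LF| = 6.500 ✓; ∠(LF, FJ) = 82.30° ✗; |FJ| = 33.50 ✓.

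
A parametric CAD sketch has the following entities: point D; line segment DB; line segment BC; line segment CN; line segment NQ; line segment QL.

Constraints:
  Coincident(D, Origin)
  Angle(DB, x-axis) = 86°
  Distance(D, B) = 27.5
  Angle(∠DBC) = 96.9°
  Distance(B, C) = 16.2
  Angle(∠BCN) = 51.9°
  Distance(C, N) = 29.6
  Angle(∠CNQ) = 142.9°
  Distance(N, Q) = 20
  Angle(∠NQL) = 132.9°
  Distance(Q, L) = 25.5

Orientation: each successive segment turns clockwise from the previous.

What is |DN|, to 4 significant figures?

4.195

D is at the origin; DB runs at 86.0° with length 27.5, so B = (1.918, 27.43). ∠DBC = 96.9° gives BC at 2.900° from the x-axis; with |BC| = 16.2, C = (18.10, 28.25). ∠BCN = 51.9° gives CN at -125.2° from the x-axis; with |CN| = 29.6, N = (1.035, 4.065). Then |DN| = |N − D| = 4.195.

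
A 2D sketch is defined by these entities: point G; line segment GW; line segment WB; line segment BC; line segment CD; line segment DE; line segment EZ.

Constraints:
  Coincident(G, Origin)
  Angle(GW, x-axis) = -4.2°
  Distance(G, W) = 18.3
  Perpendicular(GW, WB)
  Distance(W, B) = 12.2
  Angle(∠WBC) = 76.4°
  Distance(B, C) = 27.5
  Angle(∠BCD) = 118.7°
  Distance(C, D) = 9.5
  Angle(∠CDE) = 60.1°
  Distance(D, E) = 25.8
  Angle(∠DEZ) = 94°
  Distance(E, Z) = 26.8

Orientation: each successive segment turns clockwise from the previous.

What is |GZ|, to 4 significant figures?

30.83

∠CDE = 60.1° gives DE at -19.00° from the x-axis; with |DE| = 25.8, E = (13.77, -4.172). ∠DEZ = 94.0° gives EZ at -105.0° from the x-axis; with |EZ| = 26.8, Z = (6.835, -30.06). Then |GZ| = |Z − G| = 30.83.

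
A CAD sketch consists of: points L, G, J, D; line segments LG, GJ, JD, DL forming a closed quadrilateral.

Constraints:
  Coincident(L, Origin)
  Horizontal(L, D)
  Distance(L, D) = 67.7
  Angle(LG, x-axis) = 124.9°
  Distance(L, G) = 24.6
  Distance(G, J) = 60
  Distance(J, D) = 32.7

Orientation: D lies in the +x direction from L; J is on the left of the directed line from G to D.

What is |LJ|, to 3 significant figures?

51.8

L is at the origin; L and D share the same y with |LD| = 67.7 and D in +x, so D = (67.7, 0). LG runs at 124.9° with |LG| = 24.6, so G = (-14.1, 20.2). J is determined by |GJ| = 60.0 and |JD| = 32.7 together: it lies at the intersection of circle(G, 60.0) and circle(D, 32.7). With |GD| = 84.2, the foot of the radical line on GD is 57.1 from G and the perpendicular offset is √(60.0² − 57.1²) = 18.3. Taking the left-of-GD solution: J = (45.8, 24.3).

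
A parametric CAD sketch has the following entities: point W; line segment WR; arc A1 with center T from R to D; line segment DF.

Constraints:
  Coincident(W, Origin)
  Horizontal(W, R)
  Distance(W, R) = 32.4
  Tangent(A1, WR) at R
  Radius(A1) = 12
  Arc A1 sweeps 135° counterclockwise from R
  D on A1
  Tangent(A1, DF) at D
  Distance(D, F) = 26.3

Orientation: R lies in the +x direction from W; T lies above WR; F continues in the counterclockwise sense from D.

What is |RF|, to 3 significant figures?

40.4

On A1, R sits at bearing -90° from T; a 135° counterclockwise sweep puts D at bearing 45°, so D = T + 12.0·(cos 45°, sin 45°) = (40.9, 20.5). Since A1 is tangent to DF there, TD ⟂ DF, so DF runs along (−sin 45°, cos 45°); with |DF| = 26.3, F = (22.3, 39.1). Then |RF| = |F − R| = 40.4.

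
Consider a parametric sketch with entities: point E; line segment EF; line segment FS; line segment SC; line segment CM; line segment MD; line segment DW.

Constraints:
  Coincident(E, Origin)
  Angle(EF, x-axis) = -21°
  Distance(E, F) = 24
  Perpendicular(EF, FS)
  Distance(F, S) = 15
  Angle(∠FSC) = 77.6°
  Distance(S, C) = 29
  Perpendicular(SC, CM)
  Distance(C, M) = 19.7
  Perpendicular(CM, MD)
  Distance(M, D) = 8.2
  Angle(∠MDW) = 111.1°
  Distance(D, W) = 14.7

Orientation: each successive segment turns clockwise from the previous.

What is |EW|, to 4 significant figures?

11.69

E is at the origin; EF runs at -21.0° with length 24.0, so F = (22.41, -8.601). EF is perpendicular to FS, so FS runs at -111.0°; with |FS| = 15.0, S = (17.03, -22.60). ∠FSC = 77.6° gives SC at 146.6° from the x-axis; with |SC| = 29.0, C = (-7.180, -6.641). The perpendicularity gives CM at right angles to SC, so CM runs at 56.60°; with |CM| = 19.7, M = (3.664, 9.806). CM is perpendicular to MD, so MD runs at -33.40°; with |MD| = 8.2, D = (10.51, 5.292). ∠MDW = 111.1° gives DW at -102.3° from the x-axis; with |DW| = 14.7, W = (7.378, -9.071). Then |EW| = |W − E| = 11.69.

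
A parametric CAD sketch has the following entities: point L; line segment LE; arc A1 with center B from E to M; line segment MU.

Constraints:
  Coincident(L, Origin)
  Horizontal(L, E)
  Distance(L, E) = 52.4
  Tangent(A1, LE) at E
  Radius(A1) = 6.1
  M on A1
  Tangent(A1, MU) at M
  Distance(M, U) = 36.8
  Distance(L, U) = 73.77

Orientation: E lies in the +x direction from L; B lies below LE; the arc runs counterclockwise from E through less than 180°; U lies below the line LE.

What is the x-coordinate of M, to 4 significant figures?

46.73

Checks: |BM| = 6.100 ✓; ∠(BM, MU) = 90.00° ✓; |MU| = 36.80 ✓; |LU| = 73.77 ✓.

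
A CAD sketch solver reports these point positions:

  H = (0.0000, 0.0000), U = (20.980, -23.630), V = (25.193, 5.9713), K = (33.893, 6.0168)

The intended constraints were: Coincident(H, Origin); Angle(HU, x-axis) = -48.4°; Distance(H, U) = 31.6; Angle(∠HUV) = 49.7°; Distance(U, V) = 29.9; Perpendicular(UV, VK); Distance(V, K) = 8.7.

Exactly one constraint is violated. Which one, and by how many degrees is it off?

Perpendicular(UV, VK) — off by 8.40°.

H = (0.00, 0.00) ✓; HU at -48.40° ✓; |HU| = 31.60 ✓; ∠HUV = 49.70° ✓; |UV| = 29.90 ✓; ∠(UV, VK) = 81.60° ✗; |VK| = 8.700 ✓.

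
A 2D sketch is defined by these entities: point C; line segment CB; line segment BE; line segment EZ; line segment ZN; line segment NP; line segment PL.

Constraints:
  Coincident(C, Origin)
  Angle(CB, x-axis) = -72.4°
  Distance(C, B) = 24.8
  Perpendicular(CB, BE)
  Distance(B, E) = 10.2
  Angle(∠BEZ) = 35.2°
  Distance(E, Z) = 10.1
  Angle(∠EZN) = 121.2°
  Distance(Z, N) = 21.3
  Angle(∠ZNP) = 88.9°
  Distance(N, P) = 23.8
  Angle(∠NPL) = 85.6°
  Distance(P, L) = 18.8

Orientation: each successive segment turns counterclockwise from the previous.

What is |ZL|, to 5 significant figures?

22.097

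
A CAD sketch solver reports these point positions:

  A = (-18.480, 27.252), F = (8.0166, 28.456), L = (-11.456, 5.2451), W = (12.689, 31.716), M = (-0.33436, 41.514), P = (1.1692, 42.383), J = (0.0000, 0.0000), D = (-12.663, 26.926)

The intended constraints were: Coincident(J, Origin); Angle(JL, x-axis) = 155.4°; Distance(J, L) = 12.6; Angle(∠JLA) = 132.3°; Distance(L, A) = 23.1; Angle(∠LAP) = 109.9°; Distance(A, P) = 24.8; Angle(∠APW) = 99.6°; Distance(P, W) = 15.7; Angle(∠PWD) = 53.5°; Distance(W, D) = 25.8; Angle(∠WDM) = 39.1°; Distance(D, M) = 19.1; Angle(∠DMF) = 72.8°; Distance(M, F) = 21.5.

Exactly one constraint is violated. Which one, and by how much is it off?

Distance(M, F) = 21.5 — off by 6.00.

J = (0.00, 0.00) ✓; JL at 155.4° ✓; |JL| = 12.60 ✓; ∠JLA = 132.3° ✓; |LA| = 23.10 ✓; ∠LAP = 109.9° ✓; |AP| = 24.80 ✓; ∠APW = 99.60° ✓; |PW| = 15.70 ✓; ∠PWD = 53.50° ✓; |WD| = 25.80 ✓; ∠WDM = 39.10° ✓; |DM| = 19.10 ✓; ∠DMF = 72.80° ✓; |MF| = 15.50 ✗.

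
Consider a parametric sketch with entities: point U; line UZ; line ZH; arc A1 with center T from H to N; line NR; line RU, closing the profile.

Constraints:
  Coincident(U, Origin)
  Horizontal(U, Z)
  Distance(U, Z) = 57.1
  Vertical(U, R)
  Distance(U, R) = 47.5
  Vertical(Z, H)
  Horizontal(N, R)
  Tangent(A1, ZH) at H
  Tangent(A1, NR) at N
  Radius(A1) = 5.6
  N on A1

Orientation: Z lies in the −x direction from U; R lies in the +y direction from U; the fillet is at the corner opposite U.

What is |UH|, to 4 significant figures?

70.82

U is at the origin; UZ is horizontal with |UZ| = 57.1 and Z on the −x side, so Z = (-57.10, 0.000). UR is vertical with |UR| = 47.5 and R on the +y side, so R = (0.000, 47.50). The virtual corner opposite U is at (-57.10, 47.50). Tangency of A1 to ZH means the radius TH is perpendicular to ZH and since A1 is tangent to NR there, TN ⟂ NR, with radius 5.6, so the center T sits 5.6 in from both sides at T = (-51.50, 41.90). That places the tangent points at H = (-57.10, 41.90) on ZH and N = (-51.50, 47.50) on NR. Then |UH| = |H − U| = 70.82.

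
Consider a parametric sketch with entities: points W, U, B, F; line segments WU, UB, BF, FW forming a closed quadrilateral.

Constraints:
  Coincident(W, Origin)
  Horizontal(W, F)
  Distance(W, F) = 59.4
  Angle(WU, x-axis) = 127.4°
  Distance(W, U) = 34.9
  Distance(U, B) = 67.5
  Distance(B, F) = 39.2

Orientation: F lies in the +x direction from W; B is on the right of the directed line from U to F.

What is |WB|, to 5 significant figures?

33.130

W is at the origin; W and F share the same y with |WF| = 59.4 and F in +x, so F = (59.4, 0). WU runs at 127.4° with |WU| = 34.9, so U = (-21.197, 27.725). B is determined by |UB| = 67.5 and |BF| = 39.2 together: it lies at the intersection of circle(U, 67.5) and circle(F, 39.2). With |UF| = 85.233, the foot of the radical line on UF is 60.330 from U and the perpendicular offset is √(67.5² − 60.330²) = 30.274. Taking the right-of-UF solution: B = (26.004, -20.527).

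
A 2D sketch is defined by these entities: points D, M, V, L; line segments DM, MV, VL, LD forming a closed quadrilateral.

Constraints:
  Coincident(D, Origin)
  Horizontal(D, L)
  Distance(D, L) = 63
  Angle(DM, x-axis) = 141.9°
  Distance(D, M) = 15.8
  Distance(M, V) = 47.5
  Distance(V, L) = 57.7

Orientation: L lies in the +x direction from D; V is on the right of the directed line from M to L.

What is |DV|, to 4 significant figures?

32.91

D is at the origin; D and L share the same y with |DL| = 63.0 and L in +x, so L = (63.0, 0). DM runs at 141.9° with |DM| = 15.8, so M = (-12.43, 9.749). V is determined by |MV| = 47.5 and |VL| = 57.7 together: it lies at the intersection of circle(M, 47.5) and circle(L, 57.7). With |ML| = 76.06, the foot of the radical line on ML is 30.98 from M and the perpendicular offset is √(47.5² − 30.98²) = 36.01. Taking the right-of-ML solution: V = (13.67, -29.93).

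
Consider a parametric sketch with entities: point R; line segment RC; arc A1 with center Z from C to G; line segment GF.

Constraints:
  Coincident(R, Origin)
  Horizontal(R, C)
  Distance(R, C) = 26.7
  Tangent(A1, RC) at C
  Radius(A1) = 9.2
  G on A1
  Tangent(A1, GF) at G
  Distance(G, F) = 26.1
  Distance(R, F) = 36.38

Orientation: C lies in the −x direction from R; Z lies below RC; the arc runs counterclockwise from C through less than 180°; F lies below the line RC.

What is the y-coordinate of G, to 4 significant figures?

-15.96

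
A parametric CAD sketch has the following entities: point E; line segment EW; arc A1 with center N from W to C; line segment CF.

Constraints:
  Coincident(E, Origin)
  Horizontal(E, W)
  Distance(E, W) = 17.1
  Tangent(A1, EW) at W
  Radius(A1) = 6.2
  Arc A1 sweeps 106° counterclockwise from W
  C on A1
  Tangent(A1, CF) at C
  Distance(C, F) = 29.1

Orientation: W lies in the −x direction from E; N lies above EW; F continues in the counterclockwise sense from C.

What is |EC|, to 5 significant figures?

13.662

Since A1 is tangent to EW there, NW ⟂ EW, so N = W + (0, 6.2) = (-17.100, 6.2000). On A1, W sits at bearing -90° from N; a 106° counterclockwise sweep puts C at bearing 16°, so C = N + 6.2·(cos 16°, sin 16°) = (-11.140, 7.9090). Then |EC| = |C − E| = 13.662.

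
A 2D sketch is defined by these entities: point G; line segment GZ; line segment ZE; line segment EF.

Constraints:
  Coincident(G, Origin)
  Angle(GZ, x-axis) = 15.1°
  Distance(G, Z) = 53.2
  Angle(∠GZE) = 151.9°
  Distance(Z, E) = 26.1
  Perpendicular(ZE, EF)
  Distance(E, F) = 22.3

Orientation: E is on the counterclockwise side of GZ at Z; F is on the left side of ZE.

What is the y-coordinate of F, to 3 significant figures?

48.0

G is at the origin; GZ runs at 15.1° with length 53.2, so Z = 53.2·(cos 15.1°, sin 15.1°) = (51.4, 13.9). ∠GZE = 151.9°, so ZE runs at 15.1° + (180° − 151.9°) = 43.2° from the x-axis; with |ZE| = 26.1, E = Z + 26.1·(cos 43.2°, sin 43.2°) = (70.4, 31.7). ZE is perpendicular to EF; with |EF| = 22.3 on the left of ZE, F = E + 22.3·(-0.685, 0.729) = (55.1, 48.0). So F.y = 48.0.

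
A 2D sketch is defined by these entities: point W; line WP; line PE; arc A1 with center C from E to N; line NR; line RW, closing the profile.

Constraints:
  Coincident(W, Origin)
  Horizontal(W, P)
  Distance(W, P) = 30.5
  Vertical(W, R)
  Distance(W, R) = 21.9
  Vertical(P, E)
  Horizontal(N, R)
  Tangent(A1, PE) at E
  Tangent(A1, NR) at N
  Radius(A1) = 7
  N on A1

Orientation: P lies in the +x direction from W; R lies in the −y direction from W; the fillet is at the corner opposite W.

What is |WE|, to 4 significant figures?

33.94

W is at the origin; WP is horizontal with |WP| = 30.5 and P on the +x side, so P = (30.50, 0.000). WR is vertical with |WR| = 21.9 and R on the −y side, so R = (0.000, -21.90). The virtual corner opposite W is at (30.50, -21.90). Tangency of A1 to PE means the radius CE is perpendicular to PE and tangency of A1 to NR means the radius CN is perpendicular to NR, with radius 7.0, so the center C sits 7.0 in from both sides at C = (23.50, -14.90). That places the tangent points at E = (30.50, -14.90) on PE and N = (23.50, -21.90) on NR. Then |WE| = |E − W| = 33.94.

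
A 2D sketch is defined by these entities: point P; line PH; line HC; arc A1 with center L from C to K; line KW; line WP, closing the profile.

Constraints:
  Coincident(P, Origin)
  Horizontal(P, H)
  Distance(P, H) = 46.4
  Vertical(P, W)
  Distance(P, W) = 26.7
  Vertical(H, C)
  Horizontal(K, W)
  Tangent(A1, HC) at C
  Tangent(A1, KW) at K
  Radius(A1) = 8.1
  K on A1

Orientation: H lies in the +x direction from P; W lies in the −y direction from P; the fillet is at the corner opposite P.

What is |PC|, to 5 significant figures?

49.989

P is at the origin; PH is horizontal with |PH| = 46.4 and H on the +x side, so H = (46.400, 0.0000). P and W share the same x with |PW| = 26.7 and W on the −y side, so W = (0.0000, -26.700). The virtual corner opposite P is at (46.400, -26.700). The tangent condition forces LC to be normal to HC and A1 meets KW tangentially, so LK is at right angles to KW, with radius 8.1, so the center L sits 8.1 in from both sides at L = (38.300, -18.600). That places the tangent points at C = (46.400, -18.600) on HC and K = (38.300, -26.700) on KW. Then |PC| = |C − P| = 49.989.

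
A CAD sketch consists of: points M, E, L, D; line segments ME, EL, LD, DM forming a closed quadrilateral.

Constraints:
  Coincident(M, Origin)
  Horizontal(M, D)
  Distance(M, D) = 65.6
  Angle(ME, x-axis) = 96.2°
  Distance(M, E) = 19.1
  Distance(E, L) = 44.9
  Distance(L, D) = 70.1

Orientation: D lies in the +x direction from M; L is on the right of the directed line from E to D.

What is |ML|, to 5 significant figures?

25.846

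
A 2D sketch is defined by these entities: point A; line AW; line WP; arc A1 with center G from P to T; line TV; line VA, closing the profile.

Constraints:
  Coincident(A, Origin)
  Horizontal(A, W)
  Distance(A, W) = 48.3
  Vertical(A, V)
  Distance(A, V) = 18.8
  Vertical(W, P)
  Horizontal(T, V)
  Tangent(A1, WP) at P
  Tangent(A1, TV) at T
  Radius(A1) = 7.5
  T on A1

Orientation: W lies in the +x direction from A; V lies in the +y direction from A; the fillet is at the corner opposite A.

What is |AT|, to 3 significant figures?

44.9

The virtual corner opposite A is at (48.3, 18.8). Tangency of A1 to WP means the radius GP is perpendicular to WP and since A1 is tangent to TV there, GT ⟂ TV, with radius 7.5, so the center G sits 7.5 in from both sides at G = (40.8, 11.3). That places the tangent points at P = (48.3, 11.3) on WP and T = (40.8, 18.8) on TV. Then |AT| = |T − A| = 44.9.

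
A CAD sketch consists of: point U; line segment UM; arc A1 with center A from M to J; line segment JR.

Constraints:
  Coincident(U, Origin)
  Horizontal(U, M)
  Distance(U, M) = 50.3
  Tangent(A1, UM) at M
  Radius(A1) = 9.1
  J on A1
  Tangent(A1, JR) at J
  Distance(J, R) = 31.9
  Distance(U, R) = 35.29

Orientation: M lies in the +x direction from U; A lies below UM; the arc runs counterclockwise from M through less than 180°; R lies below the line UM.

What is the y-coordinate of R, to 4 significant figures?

-27.19

Checks: |AM| = 9.100 ✓; |AJ| = 9.100 ✓; ∠(AJ, JR) = 90.00° ✓; |JR| = 31.90 ✓; |UR| = 35.29 ✓.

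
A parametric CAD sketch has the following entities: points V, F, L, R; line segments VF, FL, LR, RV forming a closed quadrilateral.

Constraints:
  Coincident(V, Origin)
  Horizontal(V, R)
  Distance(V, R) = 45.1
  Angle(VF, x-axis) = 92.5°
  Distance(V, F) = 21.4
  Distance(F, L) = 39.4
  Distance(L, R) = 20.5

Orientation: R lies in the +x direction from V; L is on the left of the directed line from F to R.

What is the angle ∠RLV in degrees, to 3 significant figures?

82.3°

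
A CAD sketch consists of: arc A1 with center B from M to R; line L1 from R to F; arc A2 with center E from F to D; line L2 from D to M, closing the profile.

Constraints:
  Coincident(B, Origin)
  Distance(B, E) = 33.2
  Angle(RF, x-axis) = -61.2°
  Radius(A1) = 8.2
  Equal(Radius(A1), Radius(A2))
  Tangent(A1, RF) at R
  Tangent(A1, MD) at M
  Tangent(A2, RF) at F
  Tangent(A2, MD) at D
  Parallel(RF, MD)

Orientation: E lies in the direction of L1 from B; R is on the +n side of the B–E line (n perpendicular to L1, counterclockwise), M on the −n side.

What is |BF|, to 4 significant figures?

34.20

Tangency of A1 to both parallel lines with radius 8.2 puts R and M at B ± 8.2·n: R = (7.186, 3.950), M = (-7.186, -3.950). Equal radii place F and D the same way about E: F = E + 8.2·n = (23.18, -25.14), D = E − 8.2·n = (8.809, -33.04). Then |BF| = |F − B| = 34.20.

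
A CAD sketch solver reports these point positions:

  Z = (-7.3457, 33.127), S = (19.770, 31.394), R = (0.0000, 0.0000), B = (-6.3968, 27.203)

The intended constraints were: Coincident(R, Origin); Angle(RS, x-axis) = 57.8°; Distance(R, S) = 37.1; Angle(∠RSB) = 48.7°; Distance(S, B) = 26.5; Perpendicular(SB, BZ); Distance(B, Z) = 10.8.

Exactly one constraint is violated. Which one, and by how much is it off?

Distance(B, Z) = 10.8 — off by 4.80.

R = (0.00, 0.00) ✓; RS at 57.80° ✓; |RS| = 37.10 ✓; ∠RSB = 48.70° ✓; |SB| = 26.50 ✓; ∠(SB, BZ) = 90.00° ✓; |BZ| = 6.000 ✗.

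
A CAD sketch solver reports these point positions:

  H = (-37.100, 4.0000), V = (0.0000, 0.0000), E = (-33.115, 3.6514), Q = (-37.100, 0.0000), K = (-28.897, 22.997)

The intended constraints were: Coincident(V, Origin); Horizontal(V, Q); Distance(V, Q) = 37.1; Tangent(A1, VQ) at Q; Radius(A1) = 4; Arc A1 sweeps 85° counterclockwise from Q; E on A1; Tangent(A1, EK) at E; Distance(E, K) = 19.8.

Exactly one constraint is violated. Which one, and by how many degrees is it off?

Tangent(A1, EK) at E — off by 7.30°.

V = (0.00, 0.00) ✓; V.y = 0.00, Q.y = 0.00 ✓; |VQ| = 37.10 ✓; ∠(HQ, QV) = 90.00° ✓; |HQ| = 4.000 ✓; bearing(H→E) − bearing(H→Q) = 85.00° ✓; |HE| = 4.000 ✓; ∠(HE, EK) = 97.30° ✗; |EK| = 19.80 ✓.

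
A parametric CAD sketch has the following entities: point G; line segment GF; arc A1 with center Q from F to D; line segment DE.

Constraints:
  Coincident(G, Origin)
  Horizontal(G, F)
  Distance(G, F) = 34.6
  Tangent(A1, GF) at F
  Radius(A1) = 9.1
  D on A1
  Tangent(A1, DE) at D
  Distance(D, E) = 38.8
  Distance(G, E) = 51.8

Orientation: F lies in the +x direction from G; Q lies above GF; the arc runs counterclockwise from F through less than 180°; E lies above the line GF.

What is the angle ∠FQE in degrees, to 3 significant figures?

162°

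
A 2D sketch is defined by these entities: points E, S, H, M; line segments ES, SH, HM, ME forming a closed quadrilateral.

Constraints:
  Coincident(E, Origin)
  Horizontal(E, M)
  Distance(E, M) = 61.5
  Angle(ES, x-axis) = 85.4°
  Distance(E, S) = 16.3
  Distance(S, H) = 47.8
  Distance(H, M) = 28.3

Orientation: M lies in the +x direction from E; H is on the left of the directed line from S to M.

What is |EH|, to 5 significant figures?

54.394

E is at the origin; EM is horizontal with |EM| = 61.5 and M in +x, so M = (61.5, 0). ES runs at 85.4° with |ES| = 16.3, so S = (1.3072, 16.247). H is determined by |SH| = 47.8 and |HM| = 28.3 together: it lies at the intersection of circle(S, 47.8) and circle(M, 28.3). With |SM| = 62.347, the foot of the radical line on SM is 43.074 from S and the perpendicular offset is √(47.8² − 43.074²) = 20.723. Taking the left-of-SM solution: H = (48.294, 25.030).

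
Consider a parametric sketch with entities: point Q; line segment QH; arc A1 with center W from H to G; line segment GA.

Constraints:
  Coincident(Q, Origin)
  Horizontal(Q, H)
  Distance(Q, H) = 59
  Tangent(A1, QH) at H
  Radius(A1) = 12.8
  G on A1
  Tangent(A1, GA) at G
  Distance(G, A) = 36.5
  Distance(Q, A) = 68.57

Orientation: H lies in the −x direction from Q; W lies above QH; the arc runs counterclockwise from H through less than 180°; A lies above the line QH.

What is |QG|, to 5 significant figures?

48.048

Q is at the origin; Q and H share the same y with |QH| = 59.0 and H on the −x side, so H = (-59.000, 0.0000). A1 meets QH tangentially, so WH is at right angles to QH, so W = H + (0, 12.8) = (-59.000, 12.800). Since WG ⟂ GA (tangency), |WA| = √(12.8² + 36.5²) = 38.679 regardless of where G sits on A1. So A lies on both circle(Q, 68.57) and circle(W, 38.679); the above-QH intersection is A = (-47.282, 49.662). G is the foot of the tangent from A: G = (-46.206, 13.177).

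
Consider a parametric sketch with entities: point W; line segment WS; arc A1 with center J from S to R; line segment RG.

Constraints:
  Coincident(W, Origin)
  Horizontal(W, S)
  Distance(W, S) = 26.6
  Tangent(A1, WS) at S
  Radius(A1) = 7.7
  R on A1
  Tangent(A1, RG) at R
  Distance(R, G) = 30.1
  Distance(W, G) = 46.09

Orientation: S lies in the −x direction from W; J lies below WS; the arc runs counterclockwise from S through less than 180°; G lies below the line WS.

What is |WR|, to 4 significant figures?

35.39

W is at the origin; W and S share the same y with |WS| = 26.6 and S on the −x side, so S = (-26.60, 0.000). The tangent condition forces JS to be normal to WS, so J = S + (0, -7.7) = (-26.60, -7.700). Since JR ⟂ RG (tangency), |JG| = √(7.7² + 30.1²) = 31.07 regardless of where R sits on A1. So G lies on both circle(W, 46.09) and circle(J, 31.07); the below-WS intersection is G = (-24.99, -38.73). R is the foot of the tangent from G: R = (-33.95, -9.992).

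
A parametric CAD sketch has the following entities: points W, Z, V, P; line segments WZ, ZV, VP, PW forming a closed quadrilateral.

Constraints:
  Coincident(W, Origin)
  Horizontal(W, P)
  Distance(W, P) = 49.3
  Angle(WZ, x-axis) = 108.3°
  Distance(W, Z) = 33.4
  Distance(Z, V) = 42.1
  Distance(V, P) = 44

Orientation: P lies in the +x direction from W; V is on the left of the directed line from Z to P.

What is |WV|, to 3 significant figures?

50.4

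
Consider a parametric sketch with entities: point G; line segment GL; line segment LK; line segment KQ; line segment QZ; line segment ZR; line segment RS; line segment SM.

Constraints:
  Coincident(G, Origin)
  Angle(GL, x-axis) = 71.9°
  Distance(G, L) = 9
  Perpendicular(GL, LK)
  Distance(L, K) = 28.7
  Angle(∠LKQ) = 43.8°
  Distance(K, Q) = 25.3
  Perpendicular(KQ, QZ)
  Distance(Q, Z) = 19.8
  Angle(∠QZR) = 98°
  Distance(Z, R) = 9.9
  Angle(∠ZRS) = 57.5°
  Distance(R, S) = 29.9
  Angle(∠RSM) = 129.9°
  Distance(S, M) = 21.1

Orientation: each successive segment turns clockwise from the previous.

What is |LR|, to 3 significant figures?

5.38

G is at the origin; GL runs at 71.9° with length 9.0, so L = (2.80, 8.55). GL is perpendicular to LK, so LK runs at -18.1°; with |LK| = 28.7, K = (30.1, -0.362). ∠LKQ = 43.8° gives KQ at -154° from the x-axis; with |KQ| = 25.3, Q = (7.28, -11.3). KQ is perpendicular to QZ, so QZ runs at 116°; with |QZ| = 19.8, Z = (-1.31, 6.51). ∠QZR = 98.0° gives ZR at 33.7° from the x-axis; with |ZR| = 9.9, R = (6.93, 12.0). Then |LR| = |R − L| = 5.38.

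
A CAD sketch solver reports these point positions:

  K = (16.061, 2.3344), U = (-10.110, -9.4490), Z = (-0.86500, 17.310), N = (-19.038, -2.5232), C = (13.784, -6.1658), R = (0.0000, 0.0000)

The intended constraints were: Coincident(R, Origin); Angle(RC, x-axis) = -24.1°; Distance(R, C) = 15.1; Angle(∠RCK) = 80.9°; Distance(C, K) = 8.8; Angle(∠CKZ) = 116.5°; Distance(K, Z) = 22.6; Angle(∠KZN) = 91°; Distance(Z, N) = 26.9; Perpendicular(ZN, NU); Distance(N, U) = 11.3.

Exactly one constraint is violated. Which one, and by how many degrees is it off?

Perpendicular(ZN, NU) — off by 4.70°.

R = (0.00, 0.00) ✓; RC at -24.10° ✓; |RC| = 15.10 ✓; ∠RCK = 80.90° ✓; |CK| = 8.800 ✓; ∠CKZ = 116.5° ✓; |KZ| = 22.60 ✓; ∠KZN = 91.00° ✓; |ZN| = 26.90 ✓; ∠(ZN, NU) = 94.70° ✗; |NU| = 11.30 ✓.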